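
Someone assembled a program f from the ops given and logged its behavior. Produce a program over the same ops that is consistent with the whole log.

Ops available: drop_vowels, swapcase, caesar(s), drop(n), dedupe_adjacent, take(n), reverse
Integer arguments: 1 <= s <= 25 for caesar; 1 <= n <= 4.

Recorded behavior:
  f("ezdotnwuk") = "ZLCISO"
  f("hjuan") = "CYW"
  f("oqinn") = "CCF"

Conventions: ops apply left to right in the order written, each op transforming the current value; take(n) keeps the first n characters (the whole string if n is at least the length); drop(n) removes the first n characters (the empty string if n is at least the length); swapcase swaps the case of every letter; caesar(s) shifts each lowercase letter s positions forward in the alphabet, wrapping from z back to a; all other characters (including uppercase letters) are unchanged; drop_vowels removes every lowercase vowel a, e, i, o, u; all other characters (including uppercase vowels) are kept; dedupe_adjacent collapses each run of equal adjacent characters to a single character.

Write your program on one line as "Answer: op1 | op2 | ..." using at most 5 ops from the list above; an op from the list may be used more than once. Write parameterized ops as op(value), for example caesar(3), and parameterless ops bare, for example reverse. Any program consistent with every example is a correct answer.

reverse | drop_vowels | caesar(15) | swapcase

Check, running the answer program on each example:
  "ezdotnwuk" -> "kuwntodze" -> "kwntdz" -> "zlciso" -> "ZLCISO"
  "hjuan" -> "naujh" -> "njh" -> "cyw" -> "CYW"
  "oqinn" -> "nniqo" -> "nnq" -> "ccf" -> "CCF"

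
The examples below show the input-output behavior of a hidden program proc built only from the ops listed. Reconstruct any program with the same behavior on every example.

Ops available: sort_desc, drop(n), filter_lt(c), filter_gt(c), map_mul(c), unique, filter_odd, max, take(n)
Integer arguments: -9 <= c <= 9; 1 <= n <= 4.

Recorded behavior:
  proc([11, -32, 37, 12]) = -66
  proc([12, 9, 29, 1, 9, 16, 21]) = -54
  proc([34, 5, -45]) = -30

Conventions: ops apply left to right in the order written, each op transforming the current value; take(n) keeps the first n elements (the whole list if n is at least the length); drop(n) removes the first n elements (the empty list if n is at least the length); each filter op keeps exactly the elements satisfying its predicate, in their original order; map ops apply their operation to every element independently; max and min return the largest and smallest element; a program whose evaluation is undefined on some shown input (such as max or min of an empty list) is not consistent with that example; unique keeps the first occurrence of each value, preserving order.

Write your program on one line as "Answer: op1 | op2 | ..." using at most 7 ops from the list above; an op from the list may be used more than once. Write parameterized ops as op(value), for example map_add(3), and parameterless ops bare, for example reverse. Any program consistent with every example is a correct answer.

filter_odd | filter_gt(3) | map_mul(6) | unique | map_mul(-1) | max

Check, running the answer program on each example:
  [11, -32, 37, 12] -> [11, 37] -> [11, 37] -> [66, 222] -> [66, 222] -> [-66, -222] -> -66
  [12, 9, 29, 1, 9, 16, 21] -> [9, 29, 1, 9, 21] -> [9, 29, 9, 21] -> [54, 174, 54, 126] -> [54, 174, 126] -> [-54, -174, -126] -> -54
  [34, 5, -45] -> [5, -45] -> [5] -> [30] -> [30] -> [-30] -> -30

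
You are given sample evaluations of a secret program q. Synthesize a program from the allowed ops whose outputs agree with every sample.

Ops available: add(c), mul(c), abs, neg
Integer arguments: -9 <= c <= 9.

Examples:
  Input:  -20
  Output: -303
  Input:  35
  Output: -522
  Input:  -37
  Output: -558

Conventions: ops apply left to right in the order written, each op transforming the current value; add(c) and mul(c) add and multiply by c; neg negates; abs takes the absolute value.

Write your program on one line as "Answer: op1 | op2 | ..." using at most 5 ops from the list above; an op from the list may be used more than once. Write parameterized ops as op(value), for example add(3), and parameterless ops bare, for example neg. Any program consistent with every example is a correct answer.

mul(-5) | add(1) | mul(3) | abs | neg

Check, running the answer program on each example:
  -20 -> 100 -> 101 -> 303 -> 303 -> -303
  35 -> -175 -> -174 -> -522 -> 522 -> -522
  -37 -> 185 -> 186 -> 558 -> 558 -> -558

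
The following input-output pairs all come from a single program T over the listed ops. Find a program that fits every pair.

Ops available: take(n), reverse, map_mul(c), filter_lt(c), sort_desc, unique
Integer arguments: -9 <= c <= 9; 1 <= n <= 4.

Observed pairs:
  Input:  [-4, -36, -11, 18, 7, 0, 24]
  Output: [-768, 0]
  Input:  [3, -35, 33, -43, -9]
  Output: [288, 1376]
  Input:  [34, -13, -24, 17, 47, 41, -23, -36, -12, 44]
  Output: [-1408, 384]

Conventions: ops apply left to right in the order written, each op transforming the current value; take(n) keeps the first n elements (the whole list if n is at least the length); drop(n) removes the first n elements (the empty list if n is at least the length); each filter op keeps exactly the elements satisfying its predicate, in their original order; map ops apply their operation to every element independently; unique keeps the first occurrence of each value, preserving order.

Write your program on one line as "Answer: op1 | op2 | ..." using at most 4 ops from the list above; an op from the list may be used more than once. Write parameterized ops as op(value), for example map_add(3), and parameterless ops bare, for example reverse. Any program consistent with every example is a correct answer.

reverse | map_mul(-4) | take(2) | map_mul(8)

Check, running the answer program on each example:
  [-4, -36, -11, 18, 7, 0, 24] -> [24, 0, 7, 18, -11, -36, -4] -> [-96, 0, -28, -72, 44, 144, 16] -> [-96, 0] -> [-768, 0]
  [3, -35, 33, -43, -9] -> [-9, -43, 33, -35, 3] -> [36, 172, -132, 140, -12] -> [36, 172] -> [288, 1376]
  [34, -13, -24, 17, 47, 41, -23, -36, -12, 44] -> [44, -12, -36, -23, 41, 47, 17, -24, -13, 34] -> [-176, 48, 144, 92, -164, -188, -68, 96, 52, -136] -> [-176, 48] -> [-1408, 384]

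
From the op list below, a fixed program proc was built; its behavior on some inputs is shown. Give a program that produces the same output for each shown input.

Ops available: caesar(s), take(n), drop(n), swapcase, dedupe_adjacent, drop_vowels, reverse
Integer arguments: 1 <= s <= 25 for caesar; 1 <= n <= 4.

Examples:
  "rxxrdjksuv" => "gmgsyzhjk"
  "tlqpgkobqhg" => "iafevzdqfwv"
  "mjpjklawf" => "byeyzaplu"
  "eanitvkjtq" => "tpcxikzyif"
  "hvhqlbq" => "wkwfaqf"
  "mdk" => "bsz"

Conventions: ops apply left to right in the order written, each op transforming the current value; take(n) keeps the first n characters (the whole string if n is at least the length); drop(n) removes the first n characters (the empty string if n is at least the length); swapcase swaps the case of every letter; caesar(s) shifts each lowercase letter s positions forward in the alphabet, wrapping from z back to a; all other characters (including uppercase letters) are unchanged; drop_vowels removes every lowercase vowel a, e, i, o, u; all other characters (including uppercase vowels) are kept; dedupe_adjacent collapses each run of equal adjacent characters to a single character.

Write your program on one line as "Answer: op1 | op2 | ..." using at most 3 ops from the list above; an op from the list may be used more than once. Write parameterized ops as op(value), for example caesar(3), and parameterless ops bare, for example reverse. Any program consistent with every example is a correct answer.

caesar(15) | dedupe_adjacent

Check, running the answer program on each example:
  "rxxrdjksuv" -> "gmmgsyzhjk" -> "gmgsyzhjk"
  "tlqpgkobqhg" -> "iafevzdqfwv" -> "iafevzdqfwv"
  "mjpjklawf" -> "byeyzaplu" -> "byeyzaplu"
  "eanitvkjtq" -> "tpcxikzyif" -> "tpcxikzyif"
  "hvhqlbq" -> "wkwfaqf" -> "wkwfaqf"
  "mdk" -> "bsz" -> "bsz"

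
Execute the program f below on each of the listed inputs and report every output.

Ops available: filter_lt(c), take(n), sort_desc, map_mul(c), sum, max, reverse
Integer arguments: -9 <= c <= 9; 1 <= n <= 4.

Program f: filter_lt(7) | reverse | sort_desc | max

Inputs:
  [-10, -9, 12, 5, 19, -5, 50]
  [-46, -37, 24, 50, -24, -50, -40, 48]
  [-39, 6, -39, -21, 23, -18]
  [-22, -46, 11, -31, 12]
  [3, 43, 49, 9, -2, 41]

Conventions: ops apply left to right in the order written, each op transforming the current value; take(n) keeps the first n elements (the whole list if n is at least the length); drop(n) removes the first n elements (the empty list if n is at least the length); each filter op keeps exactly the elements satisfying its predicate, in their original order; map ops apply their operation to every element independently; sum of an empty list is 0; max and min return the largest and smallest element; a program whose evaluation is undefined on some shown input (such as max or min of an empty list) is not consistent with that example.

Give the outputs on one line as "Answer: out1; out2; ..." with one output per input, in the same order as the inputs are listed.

Execution, op by op:
  [-10, -9, 12, 5, 19, -5, 50] -> [-10, -9, 5, -5] -> [-5, 5, -9, -10] -> [5, -5, -9, -10] -> 5
  [-46, -37, 24, 50, -24, -50, -40, 48] -> [-46, -37, -24, -50, -40] -> [-40, -50, -24, -37, -46] -> [-24, -37, -40, -46, -50] -> -24
  [-39, 6, -39, -21, 23, -18] -> [-39, 6, -39, -21, -18] -> [-18, -21, -39, 6, -39] -> [6, -18, -21, -39, -39] -> 6
  [-22, -46, 11, -31, 12] -> [-22, -46, -31] -> [-31, -46, -22] -> [-22, -31, -46] -> -22
  [3, 43, 49, 9, -2, 41] -> [3, -2] -> [-2, 3] -> [3, -2] -> 3

5; -24; 6; -22; 3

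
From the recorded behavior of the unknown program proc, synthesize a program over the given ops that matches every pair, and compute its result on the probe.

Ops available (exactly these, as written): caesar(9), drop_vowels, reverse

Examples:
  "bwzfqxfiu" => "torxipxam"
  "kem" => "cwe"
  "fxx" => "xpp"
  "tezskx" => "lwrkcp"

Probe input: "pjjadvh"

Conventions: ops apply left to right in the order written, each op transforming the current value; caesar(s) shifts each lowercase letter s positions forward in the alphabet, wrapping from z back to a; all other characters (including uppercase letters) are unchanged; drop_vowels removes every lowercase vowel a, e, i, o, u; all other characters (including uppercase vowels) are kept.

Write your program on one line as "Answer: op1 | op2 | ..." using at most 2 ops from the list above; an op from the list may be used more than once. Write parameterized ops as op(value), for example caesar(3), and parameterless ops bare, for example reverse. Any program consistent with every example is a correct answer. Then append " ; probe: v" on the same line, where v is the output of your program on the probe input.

caesar(9) | caesar(9) ; probe: "hbbsvnz"

Check, running the answer program on each example:
  "bwzfqxfiu" -> "kfiozgord" -> "torxipxam"
  "kem" -> "tnv" -> "cwe"
  "fxx" -> "ogg" -> "xpp"
  "tezskx" -> "cnibtg" -> "lwrkcp"
  probe: "pjjadvh" -> "yssjmeq" -> "hbbsvnz"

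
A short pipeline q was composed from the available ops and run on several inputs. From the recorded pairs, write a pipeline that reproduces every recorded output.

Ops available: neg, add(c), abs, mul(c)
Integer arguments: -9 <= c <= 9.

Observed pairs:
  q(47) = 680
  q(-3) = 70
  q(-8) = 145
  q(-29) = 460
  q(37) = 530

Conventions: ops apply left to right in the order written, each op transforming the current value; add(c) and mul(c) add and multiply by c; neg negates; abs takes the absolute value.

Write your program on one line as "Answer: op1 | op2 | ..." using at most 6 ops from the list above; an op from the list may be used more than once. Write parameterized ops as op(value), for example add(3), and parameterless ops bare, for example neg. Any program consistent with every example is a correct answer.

mul(-3) | add(2) | add(3) | mul(5) | abs

Check, running the answer program on each example:
  47 -> -141 -> -139 -> -136 -> -680 -> 680
  -3 -> 9 -> 11 -> 14 -> 70 -> 70
  -8 -> 24 -> 26 -> 29 -> 145 -> 145
  -29 -> 87 -> 89 -> 92 -> 460 -> 460
  37 -> -111 -> -109 -> -106 -> -530 -> 530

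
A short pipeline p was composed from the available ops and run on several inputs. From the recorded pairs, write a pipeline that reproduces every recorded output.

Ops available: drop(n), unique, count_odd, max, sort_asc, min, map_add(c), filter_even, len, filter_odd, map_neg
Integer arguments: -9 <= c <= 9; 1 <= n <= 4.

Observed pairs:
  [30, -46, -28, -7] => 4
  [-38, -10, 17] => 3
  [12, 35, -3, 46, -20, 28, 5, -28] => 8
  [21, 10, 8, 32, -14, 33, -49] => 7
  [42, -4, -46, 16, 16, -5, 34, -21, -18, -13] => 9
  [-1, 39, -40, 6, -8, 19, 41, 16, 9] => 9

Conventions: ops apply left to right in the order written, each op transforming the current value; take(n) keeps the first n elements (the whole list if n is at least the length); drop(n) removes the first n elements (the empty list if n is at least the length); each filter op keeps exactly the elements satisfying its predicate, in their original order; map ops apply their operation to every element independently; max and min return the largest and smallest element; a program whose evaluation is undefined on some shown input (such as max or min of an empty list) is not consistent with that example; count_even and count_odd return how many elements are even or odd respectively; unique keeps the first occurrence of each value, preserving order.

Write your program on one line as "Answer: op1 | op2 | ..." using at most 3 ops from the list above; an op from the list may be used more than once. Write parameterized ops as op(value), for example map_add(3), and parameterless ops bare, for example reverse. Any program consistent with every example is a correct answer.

unique | len

Check, running the answer program on each example:
  [30, -46, -28, -7] -> [30, -46, -28, -7] -> 4
  [-38, -10, 17] -> [-38, -10, 17] -> 3
  [12, 35, -3, 46, -20, 28, 5, -28] -> [12, 35, -3, 46, -20, 28, 5, -28] -> 8
  [21, 10, 8, 32, -14, 33, -49] -> [21, 10, 8, 32, -14, 33, -49] -> 7
  [42, -4, -46, 16, 16, -5, 34, -21, -18, -13] -> [42, -4, -46, 16, -5, 34, -21, -18, -13] -> 9
  [-1, 39, -40, 6, -8, 19, 41, 16, 9] -> [-1, 39, -40, 6, -8, 19, 41, 16, 9] -> 9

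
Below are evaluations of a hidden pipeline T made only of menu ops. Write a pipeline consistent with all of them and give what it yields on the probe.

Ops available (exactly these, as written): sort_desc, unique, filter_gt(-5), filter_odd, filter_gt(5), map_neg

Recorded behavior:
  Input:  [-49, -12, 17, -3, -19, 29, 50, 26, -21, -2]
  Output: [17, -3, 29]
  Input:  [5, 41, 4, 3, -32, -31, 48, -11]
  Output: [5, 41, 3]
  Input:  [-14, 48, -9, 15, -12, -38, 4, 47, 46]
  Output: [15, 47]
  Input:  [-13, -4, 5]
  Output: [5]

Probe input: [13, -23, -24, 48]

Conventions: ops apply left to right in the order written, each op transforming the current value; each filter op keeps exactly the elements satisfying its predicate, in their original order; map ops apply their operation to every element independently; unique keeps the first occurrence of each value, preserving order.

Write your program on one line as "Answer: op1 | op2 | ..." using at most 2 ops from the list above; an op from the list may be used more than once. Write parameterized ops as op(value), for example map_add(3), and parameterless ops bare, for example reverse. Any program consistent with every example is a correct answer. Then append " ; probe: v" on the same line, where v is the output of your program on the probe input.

filter_gt(-5) | filter_odd ; probe: [13]

Check, running the answer program on each example:
  [-49, -12, 17, -3, -19, 29, 50, 26, -21, -2] -> [17, -3, 29, 50, 26, -2] -> [17, -3, 29]
  [5, 41, 4, 3, -32, -31, 48, -11] -> [5, 41, 4, 3, 48] -> [5, 41, 3]
  [-14, 48, -9, 15, -12, -38, 4, 47, 46] -> [48, 15, 4, 47, 46] -> [15, 47]
  [-13, -4, 5] -> [-4, 5] -> [5]
  probe: [13, -23, -24, 48] -> [13, 48] -> [13]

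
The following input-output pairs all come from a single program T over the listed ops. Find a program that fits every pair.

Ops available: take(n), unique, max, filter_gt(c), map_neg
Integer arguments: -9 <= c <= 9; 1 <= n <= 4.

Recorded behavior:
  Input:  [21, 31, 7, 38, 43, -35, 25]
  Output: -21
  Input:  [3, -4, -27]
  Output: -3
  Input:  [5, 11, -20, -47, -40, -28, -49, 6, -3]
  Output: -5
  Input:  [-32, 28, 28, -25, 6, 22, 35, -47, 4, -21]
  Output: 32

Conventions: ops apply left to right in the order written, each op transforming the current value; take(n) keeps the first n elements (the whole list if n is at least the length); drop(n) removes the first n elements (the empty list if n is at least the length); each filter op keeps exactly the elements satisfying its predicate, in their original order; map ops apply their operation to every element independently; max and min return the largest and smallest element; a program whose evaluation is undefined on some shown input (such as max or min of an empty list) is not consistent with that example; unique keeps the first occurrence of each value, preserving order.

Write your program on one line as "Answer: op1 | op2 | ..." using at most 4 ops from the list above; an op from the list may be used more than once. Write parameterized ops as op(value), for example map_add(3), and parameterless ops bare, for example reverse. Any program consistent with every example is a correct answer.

map_neg | unique | take(1) | max

Check, running the answer program on each example:
  [21, 31, 7, 38, 43, -35, 25] -> [-21, -31, -7, -38, -43, 35, -25] -> [-21, -31, -7, -38, -43, 35, -25] -> [-21] -> -21
  [3, -4, -27] -> [-3, 4, 27] -> [-3, 4, 27] -> [-3] -> -3
  [5, 11, -20, -47, -40, -28, -49, 6, -3] -> [-5, -11, 20, 47, 40, 28, 49, -6, 3] -> [-5, -11, 20, 47, 40, 28, 49, -6, 3] -> [-5] -> -5
  [-32, 28, 28, -25, 6, 22, 35, -47, 4, -21] -> [32, -28, -28, 25, -6, -22, -35, 47, -4, 21] -> [32, -28, 25, -6, -22, -35, 47, -4, 21] -> [32] -> 32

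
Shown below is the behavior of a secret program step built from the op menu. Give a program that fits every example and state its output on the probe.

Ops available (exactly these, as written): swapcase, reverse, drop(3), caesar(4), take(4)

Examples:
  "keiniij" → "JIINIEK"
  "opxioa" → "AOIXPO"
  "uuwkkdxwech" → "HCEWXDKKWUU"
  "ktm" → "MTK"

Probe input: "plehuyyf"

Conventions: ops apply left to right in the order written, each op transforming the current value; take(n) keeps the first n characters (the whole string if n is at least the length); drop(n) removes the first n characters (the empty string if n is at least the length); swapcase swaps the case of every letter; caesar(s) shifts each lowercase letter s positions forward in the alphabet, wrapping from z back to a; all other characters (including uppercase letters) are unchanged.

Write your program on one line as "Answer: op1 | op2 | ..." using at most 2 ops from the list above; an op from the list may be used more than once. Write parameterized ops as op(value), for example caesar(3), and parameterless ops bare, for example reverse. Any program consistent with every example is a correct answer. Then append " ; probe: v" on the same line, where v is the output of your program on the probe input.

reverse | swapcase ; probe: "FYYUHELP"

Check, running the answer program on each example:
  "keiniij" -> "jiiniek" -> "JIINIEK"
  "opxioa" -> "aoixpo" -> "AOIXPO"
  "uuwkkdxwech" -> "hcewxdkkwuu" -> "HCEWXDKKWUU"
  "ktm" -> "mtk" -> "MTK"
  probe: "plehuyyf" -> "fyyuhelp" -> "FYYUHELP"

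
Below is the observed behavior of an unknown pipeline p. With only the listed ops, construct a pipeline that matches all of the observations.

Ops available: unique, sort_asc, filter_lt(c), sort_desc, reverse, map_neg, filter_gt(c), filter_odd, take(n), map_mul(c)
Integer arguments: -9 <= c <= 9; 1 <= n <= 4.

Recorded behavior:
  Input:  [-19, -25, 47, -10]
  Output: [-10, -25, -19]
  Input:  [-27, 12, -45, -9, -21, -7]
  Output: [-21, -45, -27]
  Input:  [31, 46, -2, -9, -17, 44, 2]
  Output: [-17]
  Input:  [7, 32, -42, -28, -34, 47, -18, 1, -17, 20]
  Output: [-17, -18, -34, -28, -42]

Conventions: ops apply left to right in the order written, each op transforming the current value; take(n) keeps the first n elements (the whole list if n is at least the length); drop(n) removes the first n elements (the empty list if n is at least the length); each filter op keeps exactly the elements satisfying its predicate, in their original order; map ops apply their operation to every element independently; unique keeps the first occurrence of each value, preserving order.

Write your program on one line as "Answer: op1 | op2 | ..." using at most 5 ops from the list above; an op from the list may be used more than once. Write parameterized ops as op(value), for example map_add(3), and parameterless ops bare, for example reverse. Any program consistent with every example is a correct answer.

map_neg | reverse | map_neg | filter_lt(-9)

Check, running the answer program on each example:
  [-19, -25, 47, -10] -> [19, 25, -47, 10] -> [10, -47, 25, 19] -> [-10, 47, -25, -19] -> [-10, -25, -19]
  [-27, 12, -45, -9, -21, -7] -> [27, -12, 45, 9, 21, 7] -> [7, 21, 9, 45, -12, 27] -> [-7, -21, -9, -45, 12, -27] -> [-21, -45, -27]
  [31, 46, -2, -9, -17, 44, 2] -> [-31, -46, 2, 9, 17, -44, -2] -> [-2, -44, 17, 9, 2, -46, -31] -> [2, 44, -17, -9, -2, 46, 31] -> [-17]
  [7, 32, -42, -28, -34, 47, -18, 1, -17, 20] -> [-7, -32, 42, 28, 34, -47, 18, -1, 17, -20] -> [-20, 17, -1, 18, -47, 34, 28, 42, -32, -7] -> [20, -17, 1, -18, 47, -34, -28, -42, 32, 7] -> [-17, -18, -34, -28, -42]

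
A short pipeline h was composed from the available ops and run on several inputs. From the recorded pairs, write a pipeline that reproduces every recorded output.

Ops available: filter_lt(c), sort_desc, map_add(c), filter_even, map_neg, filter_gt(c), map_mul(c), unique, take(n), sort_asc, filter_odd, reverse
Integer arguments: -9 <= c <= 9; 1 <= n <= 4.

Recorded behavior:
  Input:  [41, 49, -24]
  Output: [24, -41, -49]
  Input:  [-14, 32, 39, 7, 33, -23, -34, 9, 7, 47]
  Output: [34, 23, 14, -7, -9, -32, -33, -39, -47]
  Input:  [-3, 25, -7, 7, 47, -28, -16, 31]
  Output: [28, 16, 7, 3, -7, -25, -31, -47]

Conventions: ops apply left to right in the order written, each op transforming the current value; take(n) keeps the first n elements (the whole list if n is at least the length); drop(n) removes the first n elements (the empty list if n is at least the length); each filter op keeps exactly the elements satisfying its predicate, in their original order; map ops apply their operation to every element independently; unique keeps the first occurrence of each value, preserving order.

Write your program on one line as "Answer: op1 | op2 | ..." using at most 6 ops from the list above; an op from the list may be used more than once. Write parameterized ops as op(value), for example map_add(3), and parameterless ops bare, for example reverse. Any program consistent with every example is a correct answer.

map_neg | unique | map_neg | sort_asc | map_neg

Check, running the answer program on each example:
  [41, 49, -24] -> [-41, -49, 24] -> [-41, -49, 24] -> [41, 49, -24] -> [-24, 41, 49] -> [24, -41, -49]
  [-14, 32, 39, 7, 33, -23, -34, 9, 7, 47] -> [14, -32, -39, -7, -33, 23, 34, -9, -7, -47] -> [14, -32, -39, -7, -33, 23, 34, -9, -47] -> [-14, 32, 39, 7, 33, -23, -34, 9, 47] -> [-34, -23, -14, 7, 9, 32, 33, 39, 47] -> [34, 23, 14, -7, -9, -32, -33, -39, -47]
  [-3, 25, -7, 7, 47, -28, -16, 31] -> [3, -25, 7, -7, -47, 28, 16, -31] -> [3, -25, 7, -7, -47, 28, 16, -31] -> [-3, 25, -7, 7, 47, -28, -16, 31] -> [-28, -16, -7, -3, 7, 25, 31, 47] -> [28, 16, 7, 3, -7, -25, -31, -47]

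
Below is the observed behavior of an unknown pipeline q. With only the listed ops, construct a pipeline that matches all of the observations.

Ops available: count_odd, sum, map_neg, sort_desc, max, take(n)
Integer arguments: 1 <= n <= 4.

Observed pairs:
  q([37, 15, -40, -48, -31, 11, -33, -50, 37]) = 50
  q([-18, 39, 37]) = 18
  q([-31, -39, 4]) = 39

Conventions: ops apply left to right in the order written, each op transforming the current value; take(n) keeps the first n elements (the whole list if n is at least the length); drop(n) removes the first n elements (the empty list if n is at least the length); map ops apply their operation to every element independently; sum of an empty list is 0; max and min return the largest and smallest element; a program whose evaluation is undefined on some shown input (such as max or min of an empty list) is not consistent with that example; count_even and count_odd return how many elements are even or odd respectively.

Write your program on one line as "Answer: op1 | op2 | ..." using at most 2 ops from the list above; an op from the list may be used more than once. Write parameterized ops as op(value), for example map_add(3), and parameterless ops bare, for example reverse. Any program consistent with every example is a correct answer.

map_neg | max

Check, running the answer program on each example:
  [37, 15, -40, -48, -31, 11, -33, -50, 37] -> [-37, -15, 40, 48, 31, -11, 33, 50, -37] -> 50
  [-18, 39, 37] -> [18, -39, -37] -> 18
  [-31, -39, 4] -> [31, 39, -4] -> 39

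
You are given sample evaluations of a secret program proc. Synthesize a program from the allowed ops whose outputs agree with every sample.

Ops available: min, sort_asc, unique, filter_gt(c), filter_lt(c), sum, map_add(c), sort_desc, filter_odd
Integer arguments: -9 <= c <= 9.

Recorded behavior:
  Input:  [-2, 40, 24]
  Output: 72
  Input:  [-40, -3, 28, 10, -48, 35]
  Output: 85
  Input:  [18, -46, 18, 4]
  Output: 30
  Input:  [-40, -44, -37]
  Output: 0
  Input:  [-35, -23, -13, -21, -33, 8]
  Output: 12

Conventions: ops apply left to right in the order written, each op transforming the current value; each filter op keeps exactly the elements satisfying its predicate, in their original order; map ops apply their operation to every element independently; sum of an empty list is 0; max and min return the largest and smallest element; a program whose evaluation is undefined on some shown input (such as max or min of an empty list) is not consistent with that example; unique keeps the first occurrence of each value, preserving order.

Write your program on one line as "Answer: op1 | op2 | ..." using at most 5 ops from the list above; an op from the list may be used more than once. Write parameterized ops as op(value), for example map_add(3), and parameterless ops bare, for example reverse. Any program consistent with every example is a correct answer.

sort_desc | unique | filter_gt(0) | map_add(4) | sum

Check, running the answer program on each example:
  [-2, 40, 24] -> [40, 24, -2] -> [40, 24, -2] -> [40, 24] -> [44, 28] -> 72
  [-40, -3, 28, 10, -48, 35] -> [35, 28, 10, -3, -40, -48] -> [35, 28, 10, -3, -40, -48] -> [35, 28, 10] -> [39, 32, 14] -> 85
  [18, -46, 18, 4] -> [18, 18, 4, -46] -> [18, 4, -46] -> [18, 4] -> [22, 8] -> 30
  [-40, -44, -37] -> [-37, -40, -44] -> [-37, -40, -44] -> [] -> [] -> 0
  [-35, -23, -13, -21, -33, 8] -> [8, -13, -21, -23, -33, -35] -> [8, -13, -21, -23, -33, -35] -> [8] -> [12] -> 12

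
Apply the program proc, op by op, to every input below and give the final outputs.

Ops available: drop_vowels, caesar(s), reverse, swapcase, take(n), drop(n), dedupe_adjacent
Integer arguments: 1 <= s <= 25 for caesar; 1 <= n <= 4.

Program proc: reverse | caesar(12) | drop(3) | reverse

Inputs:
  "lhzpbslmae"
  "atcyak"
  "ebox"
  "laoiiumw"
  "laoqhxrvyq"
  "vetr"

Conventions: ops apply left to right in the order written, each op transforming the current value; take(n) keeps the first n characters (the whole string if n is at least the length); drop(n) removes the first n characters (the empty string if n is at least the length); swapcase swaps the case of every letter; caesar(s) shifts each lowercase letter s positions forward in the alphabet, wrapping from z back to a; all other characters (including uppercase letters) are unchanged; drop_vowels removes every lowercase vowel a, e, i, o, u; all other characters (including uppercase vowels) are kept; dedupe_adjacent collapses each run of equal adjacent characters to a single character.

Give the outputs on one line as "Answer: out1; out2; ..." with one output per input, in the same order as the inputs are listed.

"xtlbnex"; "mfo"; "q"; "xmauu"; "xmactjd"; "h"

Execution, op by op:
  "lhzpbslmae" -> "eamlsbpzhl" -> "qmyxenbltx" -> "xenbltx" -> "xtlbnex"
  "atcyak" -> "kaycta" -> "wmkofm" -> "ofm" -> "mfo"
  "ebox" -> "xobe" -> "janq" -> "q" -> "q"
  "laoiiumw" -> "wmuiioal" -> "iyguuamx" -> "uuamx" -> "xmauu"
  "laoqhxrvyq" -> "qyvrxhqoal" -> "ckhdjtcamx" -> "djtcamx" -> "xmactjd"
  "vetr" -> "rtev" -> "dfqh" -> "h" -> "h"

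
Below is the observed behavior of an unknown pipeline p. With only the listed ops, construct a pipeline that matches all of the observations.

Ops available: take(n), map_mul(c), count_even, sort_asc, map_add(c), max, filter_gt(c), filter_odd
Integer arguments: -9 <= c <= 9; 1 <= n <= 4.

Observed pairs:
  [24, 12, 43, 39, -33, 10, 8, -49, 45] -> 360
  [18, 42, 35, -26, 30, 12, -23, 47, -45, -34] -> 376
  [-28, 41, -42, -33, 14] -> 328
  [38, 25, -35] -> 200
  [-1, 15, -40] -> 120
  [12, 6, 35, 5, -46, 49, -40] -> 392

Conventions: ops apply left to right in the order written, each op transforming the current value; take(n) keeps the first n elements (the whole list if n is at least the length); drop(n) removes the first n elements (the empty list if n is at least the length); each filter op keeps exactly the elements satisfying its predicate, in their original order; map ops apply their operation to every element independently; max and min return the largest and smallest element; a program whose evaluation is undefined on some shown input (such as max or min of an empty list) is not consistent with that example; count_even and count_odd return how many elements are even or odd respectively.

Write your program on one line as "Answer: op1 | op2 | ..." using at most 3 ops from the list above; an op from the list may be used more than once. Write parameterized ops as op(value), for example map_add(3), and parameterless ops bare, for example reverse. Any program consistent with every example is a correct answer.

filter_odd | map_mul(8) | max

Check, running the answer program on each example:
  [24, 12, 43, 39, -33, 10, 8, -49, 45] -> [43, 39, -33, -49, 45] -> [344, 312, -264, -392, 360] -> 360
  [18, 42, 35, -26, 30, 12, -23, 47, -45, -34] -> [35, -23, 47, -45] -> [280, -184, 376, -360] -> 376
  [-28, 41, -42, -33, 14] -> [41, -33] -> [328, -264] -> 328
  [38, 25, -35] -> [25, -35] -> [200, -280] -> 200
  [-1, 15, -40] -> [-1, 15] -> [-8, 120] -> 120
  [12, 6, 35, 5, -46, 49, -40] -> [35, 5, 49] -> [280, 40, 392] -> 392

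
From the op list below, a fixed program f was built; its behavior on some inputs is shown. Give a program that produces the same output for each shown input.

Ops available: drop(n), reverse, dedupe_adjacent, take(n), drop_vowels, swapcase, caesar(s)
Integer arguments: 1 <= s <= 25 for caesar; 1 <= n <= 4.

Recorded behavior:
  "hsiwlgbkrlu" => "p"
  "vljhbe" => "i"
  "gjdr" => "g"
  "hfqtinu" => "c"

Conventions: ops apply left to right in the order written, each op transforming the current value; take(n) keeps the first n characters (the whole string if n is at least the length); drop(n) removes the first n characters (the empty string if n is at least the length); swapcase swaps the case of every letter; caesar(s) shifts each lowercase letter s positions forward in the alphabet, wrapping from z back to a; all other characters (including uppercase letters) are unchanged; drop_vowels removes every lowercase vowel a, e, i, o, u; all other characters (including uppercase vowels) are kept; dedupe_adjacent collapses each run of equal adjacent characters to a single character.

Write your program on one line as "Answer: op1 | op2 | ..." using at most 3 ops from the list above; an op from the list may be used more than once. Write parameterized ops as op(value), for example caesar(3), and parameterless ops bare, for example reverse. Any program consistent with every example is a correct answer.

caesar(23) | drop(1) | take(1)

Check, running the answer program on each example:
  "hsiwlgbkrlu" -> "epftidyhoir" -> "pftidyhoir" -> "p"
  "vljhbe" -> "sigeyb" -> "igeyb" -> "i"
  "gjdr" -> "dgao" -> "gao" -> "g"
  "hfqtinu" -> "ecnqfkr" -> "cnqfkr" -> "c"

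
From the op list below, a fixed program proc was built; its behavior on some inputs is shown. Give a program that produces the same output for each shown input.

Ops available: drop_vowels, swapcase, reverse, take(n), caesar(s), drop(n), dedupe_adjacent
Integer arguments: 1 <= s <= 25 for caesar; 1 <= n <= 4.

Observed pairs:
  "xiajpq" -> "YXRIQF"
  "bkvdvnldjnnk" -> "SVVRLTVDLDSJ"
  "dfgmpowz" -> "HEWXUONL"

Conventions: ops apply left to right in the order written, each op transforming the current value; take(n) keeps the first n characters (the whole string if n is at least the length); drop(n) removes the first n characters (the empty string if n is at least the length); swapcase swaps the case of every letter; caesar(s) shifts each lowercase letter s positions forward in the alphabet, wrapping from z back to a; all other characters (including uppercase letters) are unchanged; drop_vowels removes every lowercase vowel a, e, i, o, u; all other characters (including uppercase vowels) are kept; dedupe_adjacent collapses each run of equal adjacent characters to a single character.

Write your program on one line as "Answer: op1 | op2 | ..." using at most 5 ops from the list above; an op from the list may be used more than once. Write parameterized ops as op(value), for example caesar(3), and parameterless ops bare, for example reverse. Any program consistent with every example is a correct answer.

caesar(20) | caesar(14) | reverse | swapcase

Check, running the answer program on each example:
  "xiajpq" -> "rcudjk" -> "fqirxy" -> "yxriqf" -> "YXRIQF"
  "bkvdvnldjnnk" -> "vepxphfxdhhe" -> "jsdldvtlrvvs" -> "svvrltvdldsj" -> "SVVRLTVDLDSJ"
  "dfgmpowz" -> "xzagjiqt" -> "lnouxweh" -> "hewxuonl" -> "HEWXUONL"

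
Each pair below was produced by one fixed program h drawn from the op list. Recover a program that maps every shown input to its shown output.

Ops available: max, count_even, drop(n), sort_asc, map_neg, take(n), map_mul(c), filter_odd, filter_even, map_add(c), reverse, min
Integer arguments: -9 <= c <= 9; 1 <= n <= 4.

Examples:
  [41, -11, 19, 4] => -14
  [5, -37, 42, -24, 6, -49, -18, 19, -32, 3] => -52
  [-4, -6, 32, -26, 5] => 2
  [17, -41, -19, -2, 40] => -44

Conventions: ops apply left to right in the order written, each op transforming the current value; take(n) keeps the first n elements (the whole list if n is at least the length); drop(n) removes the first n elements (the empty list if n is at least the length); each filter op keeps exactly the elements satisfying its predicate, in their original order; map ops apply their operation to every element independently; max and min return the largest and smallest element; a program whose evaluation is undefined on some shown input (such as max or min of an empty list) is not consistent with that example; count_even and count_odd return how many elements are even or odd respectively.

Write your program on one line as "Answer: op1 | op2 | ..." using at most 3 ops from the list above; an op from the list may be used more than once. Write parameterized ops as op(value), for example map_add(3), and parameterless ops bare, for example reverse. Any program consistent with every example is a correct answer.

filter_odd | map_add(-3) | min

Check, running the answer program on each example:
  [41, -11, 19, 4] -> [41, -11, 19] -> [38, -14, 16] -> -14
  [5, -37, 42, -24, 6, -49, -18, 19, -32, 3] -> [5, -37, -49, 19, 3] -> [2, -40, -52, 16, 0] -> -52
  [-4, -6, 32, -26, 5] -> [5] -> [2] -> 2
  [17, -41, -19, -2, 40] -> [17, -41, -19] -> [14, -44, -22] -> -44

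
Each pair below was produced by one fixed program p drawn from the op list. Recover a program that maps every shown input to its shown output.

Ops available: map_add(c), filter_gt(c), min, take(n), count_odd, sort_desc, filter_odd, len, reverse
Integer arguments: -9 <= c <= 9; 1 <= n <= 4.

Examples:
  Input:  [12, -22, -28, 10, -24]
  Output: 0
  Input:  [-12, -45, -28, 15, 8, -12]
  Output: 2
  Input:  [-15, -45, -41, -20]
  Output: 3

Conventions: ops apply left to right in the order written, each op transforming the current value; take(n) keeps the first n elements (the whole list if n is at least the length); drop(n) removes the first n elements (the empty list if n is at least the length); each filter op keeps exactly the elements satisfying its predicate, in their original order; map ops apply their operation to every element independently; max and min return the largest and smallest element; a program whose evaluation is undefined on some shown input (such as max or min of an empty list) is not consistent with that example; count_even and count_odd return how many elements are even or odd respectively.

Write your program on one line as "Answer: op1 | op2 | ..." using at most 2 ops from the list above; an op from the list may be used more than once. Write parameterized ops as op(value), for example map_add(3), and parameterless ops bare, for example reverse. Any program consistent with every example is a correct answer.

filter_odd | len

Check, running the answer program on each example:
  [12, -22, -28, 10, -24] -> [] -> 0
  [-12, -45, -28, 15, 8, -12] -> [-45, 15] -> 2
  [-15, -45, -41, -20] -> [-15, -45, -41] -> 3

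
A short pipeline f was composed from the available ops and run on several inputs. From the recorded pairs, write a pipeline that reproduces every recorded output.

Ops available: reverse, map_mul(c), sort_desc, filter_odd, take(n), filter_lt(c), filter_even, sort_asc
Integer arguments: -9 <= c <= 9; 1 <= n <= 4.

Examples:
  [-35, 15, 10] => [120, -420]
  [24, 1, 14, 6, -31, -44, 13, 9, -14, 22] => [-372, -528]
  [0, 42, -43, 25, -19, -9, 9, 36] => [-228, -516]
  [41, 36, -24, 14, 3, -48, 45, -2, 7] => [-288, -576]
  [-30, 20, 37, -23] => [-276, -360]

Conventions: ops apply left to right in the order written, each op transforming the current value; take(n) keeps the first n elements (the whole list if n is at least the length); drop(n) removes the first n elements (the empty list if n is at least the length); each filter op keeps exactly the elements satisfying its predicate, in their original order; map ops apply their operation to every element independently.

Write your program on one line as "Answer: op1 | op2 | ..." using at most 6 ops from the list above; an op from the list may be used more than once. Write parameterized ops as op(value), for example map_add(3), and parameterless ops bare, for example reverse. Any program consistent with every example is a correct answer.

map_mul(4) | sort_asc | take(2) | sort_desc | map_mul(3)

Check, running the answer program on each example:
  [-35, 15, 10] -> [-140, 60, 40] -> [-140, 40, 60] -> [-140, 40] -> [40, -140] -> [120, -420]
  [24, 1, 14, 6, -31, -44, 13, 9, -14, 22] -> [96, 4, 56, 24, -124, -176, 52, 36, -56, 88] -> [-176, -124, -56, 4, 24, 36, 52, 56, 88, 96] -> [-176, -124] -> [-124, -176] -> [-372, -528]
  [0, 42, -43, 25, -19, -9, 9, 36] -> [0, 168, -172, 100, -76, -36, 36, 144] -> [-172, -76, -36, 0, 36, 100, 144, 168] -> [-172, -76] -> [-76, -172] -> [-228, -516]
  [41, 36, -24, 14, 3, -48, 45, -2, 7] -> [164, 144, -96, 56, 12, -192, 180, -8, 28] -> [-192, -96, -8, 12, 28, 56, 144, 164, 180] -> [-192, -96] -> [-96, -192] -> [-288, -576]
  [-30, 20, 37, -23] -> [-120, 80, 148, -92] -> [-120, -92, 80, 148] -> [-120, -92] -> [-92, -120] -> [-276, -360]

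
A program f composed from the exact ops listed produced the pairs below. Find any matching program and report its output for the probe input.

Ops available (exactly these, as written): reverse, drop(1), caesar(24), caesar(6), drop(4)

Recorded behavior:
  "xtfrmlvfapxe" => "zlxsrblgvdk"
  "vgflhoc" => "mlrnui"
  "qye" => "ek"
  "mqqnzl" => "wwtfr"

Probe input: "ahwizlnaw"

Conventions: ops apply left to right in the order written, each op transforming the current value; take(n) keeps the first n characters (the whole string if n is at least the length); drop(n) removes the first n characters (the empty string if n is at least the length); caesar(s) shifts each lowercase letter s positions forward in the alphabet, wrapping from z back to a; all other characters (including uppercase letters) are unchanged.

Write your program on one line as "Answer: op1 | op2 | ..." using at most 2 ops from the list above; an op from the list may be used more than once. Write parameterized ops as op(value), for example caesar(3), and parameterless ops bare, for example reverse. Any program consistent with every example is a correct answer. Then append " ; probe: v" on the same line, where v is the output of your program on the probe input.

caesar(6) | drop(1) ; probe: "ncofrtgc"

Check, running the answer program on each example:
  "xtfrmlvfapxe" -> "dzlxsrblgvdk" -> "zlxsrblgvdk"
  "vgflhoc" -> "bmlrnui" -> "mlrnui"
  "qye" -> "wek" -> "ek"
  "mqqnzl" -> "swwtfr" -> "wwtfr"
  probe: "ahwizlnaw" -> "gncofrtgc" -> "ncofrtgc"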